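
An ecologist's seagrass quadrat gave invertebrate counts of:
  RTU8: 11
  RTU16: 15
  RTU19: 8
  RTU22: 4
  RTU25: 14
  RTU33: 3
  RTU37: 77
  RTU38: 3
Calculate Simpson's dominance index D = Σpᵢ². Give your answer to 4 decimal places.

Total N = 11+15+8+4+14+3+77+3 = 135, so the proportions are 0.081481, 0.111111, 0.059259, 0.02963, 0.103704, 0.022222, 0.57037, 0.022222 (working shown to 6 dp, full precision carried).
D = 0.081481² + 0.111111² + 0.059259² + 0.02963² + 0.103704² + 0.022222² + 0.57037² + 0.022222² = 0.006639 + 0.012346 + 0.003512 + 0.000878 + 0.010754 + 0.000494 + 0.325322 + 0.000494 = 0.360439.
To 4 decimal places, D = 0.3604.

0.3604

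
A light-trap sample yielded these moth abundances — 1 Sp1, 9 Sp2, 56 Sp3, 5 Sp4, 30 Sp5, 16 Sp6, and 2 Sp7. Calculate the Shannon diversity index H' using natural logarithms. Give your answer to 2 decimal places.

Total N = 1+9+56+5+30+16+2 = 119, so the proportions are 0.0084, 0.0756, 0.4706, 0.042, 0.2521, 0.1345, 0.0168 (working shown to 4 dp, full precision carried).
Each pᵢ ln pᵢ term: 0.0084×(-4.7791)=-0.0402, 0.0756×(-2.5819)=-0.1953, 0.4706×(-0.7538)=-0.3547, 0.042×(-3.1697)=-0.1332, 0.2521×(-1.3779)=-0.3474, 0.1345×(-2.0065)=-0.2698, 0.0168×(-4.0860)=-0.0687.
Sum = -1.4092, so H' = 1.41.

1.41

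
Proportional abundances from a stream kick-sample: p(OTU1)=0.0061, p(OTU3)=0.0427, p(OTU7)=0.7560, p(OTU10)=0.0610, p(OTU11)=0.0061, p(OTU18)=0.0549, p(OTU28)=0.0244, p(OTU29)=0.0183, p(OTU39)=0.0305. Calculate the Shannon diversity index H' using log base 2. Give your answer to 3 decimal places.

1.455

Each pᵢ log₂ pᵢ term (working shown to 5 dp, full precision carried): 0.0061×(-7.35698)=-0.04488, 0.0427×(-4.54962)=-0.19427, 0.756×(-0.40354)=-0.30508, 0.061×(-4.03505)=-0.24614, 0.0061×(-7.35698)=-0.04488, 0.0549×(-4.18705)=-0.22987, 0.0244×(-5.35698)=-0.13071, 0.0183×(-5.77201)=-0.10563, 0.0305×(-5.03505)=-0.15357.
Sum = -1.45502, so H' = 1.455.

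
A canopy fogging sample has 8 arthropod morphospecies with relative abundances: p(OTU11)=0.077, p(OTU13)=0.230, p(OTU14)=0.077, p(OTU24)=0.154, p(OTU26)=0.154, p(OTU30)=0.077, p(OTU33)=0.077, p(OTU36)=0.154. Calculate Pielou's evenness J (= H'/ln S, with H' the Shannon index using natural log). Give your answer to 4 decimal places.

H' = −Σ pᵢ ln pᵢ = −((-0.197424) + (-0.338025) + (-0.197424) + (-0.288104) + (-0.288104) + (-0.197424) + (-0.197424) + (-0.288104)) = 1.992033 (working shown to 6 dp, full precision carried).
With S = 8 species, ln S = 2.079442, so J = 1.992033/2.079442 = 0.957965, i.e. 0.9580 to 4 decimal places.

0.9580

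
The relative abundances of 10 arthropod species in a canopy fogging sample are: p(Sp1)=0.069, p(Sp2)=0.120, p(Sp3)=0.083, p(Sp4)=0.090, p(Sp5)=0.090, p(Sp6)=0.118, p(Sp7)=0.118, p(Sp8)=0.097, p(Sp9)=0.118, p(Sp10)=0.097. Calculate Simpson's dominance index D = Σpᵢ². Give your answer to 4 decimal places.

0.1028

D = 0.069² + 0.12² + 0.083² + 0.09² + 0.09² + 0.118² + 0.118² + 0.097² + 0.118² + 0.097² = 0.004761 + 0.014400 + 0.006889 + 0.008100 + 0.008100 + 0.013924 + 0.013924 + 0.009409 + 0.013924 + 0.009409 = 0.102840 (working shown to 6 dp, full precision carried).
To 4 decimal places, D = 0.1028.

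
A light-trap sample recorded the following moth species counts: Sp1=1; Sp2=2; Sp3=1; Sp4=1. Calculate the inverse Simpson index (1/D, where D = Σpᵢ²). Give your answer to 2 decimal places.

Total N = 1+2+1+1 = 5, so the proportions are 0.2, 0.4, 0.2, 0.2 (working shown to 6 dp, full precision carried).
D = 0.2² + 0.4² + 0.2² + 0.2² = 0.040000 + 0.160000 + 0.040000 + 0.040000 = 0.280000.
So 1/D = 3.5714, i.e. 3.57 to 2 decimal places.

3.57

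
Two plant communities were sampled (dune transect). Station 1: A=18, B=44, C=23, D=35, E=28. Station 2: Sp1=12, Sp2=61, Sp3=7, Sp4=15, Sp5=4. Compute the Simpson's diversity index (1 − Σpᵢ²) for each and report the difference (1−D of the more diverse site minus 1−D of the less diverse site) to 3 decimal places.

0.205

Station 1: N=148, proportions 0.12162, 0.2973, 0.15541, 0.23649, 0.18919, giving 1−D = 0.78095 (working shown to 5 dp, full precision carried).
Station 2: N=99, proportions 0.12121, 0.61616, 0.07071, 0.15152, 0.0404, giving 1−D = 0.57606.
Difference = |0.78095 − 0.57606| = 0.20489, i.e. 0.205 to 3 decimal places.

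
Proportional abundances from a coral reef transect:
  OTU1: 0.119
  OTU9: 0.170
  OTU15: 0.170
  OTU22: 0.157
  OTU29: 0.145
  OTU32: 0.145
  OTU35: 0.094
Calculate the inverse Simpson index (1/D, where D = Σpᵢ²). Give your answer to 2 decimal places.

6.78

D = 0.119² + 0.17² + 0.17² + 0.157² + 0.145² + 0.145² + 0.094² = 0.014161 + 0.028900 + 0.028900 + 0.024649 + 0.021025 + 0.021025 + 0.008836 = 0.147496 (working shown to 6 dp, full precision carried).
So 1/D = 6.7798, i.e. 6.78 to 2 decimal places.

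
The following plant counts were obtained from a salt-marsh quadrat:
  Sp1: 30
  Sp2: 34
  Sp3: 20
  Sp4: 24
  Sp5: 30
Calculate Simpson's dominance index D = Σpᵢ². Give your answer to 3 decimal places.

Total N = 30+34+20+24+30 = 138, so the proportions are 0.21739, 0.24638, 0.14493, 0.17391, 0.21739 (working shown to 5 dp, full precision carried).
D = 0.21739² + 0.24638² + 0.14493² + 0.17391² + 0.21739² = 0.04726 + 0.06070 + 0.02100 + 0.03025 + 0.04726 = 0.20647.
To 3 decimal places, D = 0.206.

0.206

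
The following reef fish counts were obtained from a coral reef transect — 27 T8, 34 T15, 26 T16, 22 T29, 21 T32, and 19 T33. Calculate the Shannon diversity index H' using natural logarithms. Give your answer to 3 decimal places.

Total N = 27+34+26+22+21+19 = 149, so the proportions are 0.18121, 0.22819, 0.1745, 0.14765, 0.14094, 0.12752 (working shown to 5 dp, full precision carried).
Each pᵢ ln pᵢ term: 0.18121×(-1.70811)=-0.30952, 0.22819×(-1.47759)=-0.33717, 0.1745×(-1.74585)=-0.30464, 0.14765×(-1.91290)=-0.28244, 0.14094×(-1.95942)=-0.27616, 0.12752×(-2.05951)=-0.26262.
Sum = -1.77256, so H' = 1.773.

1.773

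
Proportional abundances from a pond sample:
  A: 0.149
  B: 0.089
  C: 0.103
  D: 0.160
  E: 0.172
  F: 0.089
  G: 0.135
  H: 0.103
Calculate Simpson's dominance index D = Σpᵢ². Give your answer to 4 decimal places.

D = 0.149² + 0.089² + 0.103² + 0.16² + 0.172² + 0.089² + 0.135² + 0.103² = 0.022201 + 0.007921 + 0.010609 + 0.025600 + 0.029584 + 0.007921 + 0.018225 + 0.010609 = 0.132670 (working shown to 6 dp, full precision carried).
To 4 decimal places, D = 0.1327.

0.1327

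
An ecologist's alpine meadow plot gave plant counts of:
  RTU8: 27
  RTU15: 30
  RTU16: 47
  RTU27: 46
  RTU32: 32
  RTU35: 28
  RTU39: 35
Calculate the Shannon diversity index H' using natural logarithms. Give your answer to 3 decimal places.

1.923

Total N = 27+30+47+46+32+28+35 = 245, so the proportions are 0.1102, 0.12245, 0.19184, 0.18776, 0.13061, 0.11429, 0.14286 (working shown to 5 dp, full precision carried).
Each pᵢ ln pᵢ term: 0.1102×(-2.20542)=-0.24305, 0.12245×(-2.10006)=-0.25715, 0.19184×(-1.65111)=-0.31674, 0.18776×(-1.67262)=-0.31404, 0.13061×(-2.03552)=-0.26586, 0.11429×(-2.16905)=-0.24789, 0.14286×(-1.94591)=-0.27799.
Sum = -1.92273, so H' = 1.923.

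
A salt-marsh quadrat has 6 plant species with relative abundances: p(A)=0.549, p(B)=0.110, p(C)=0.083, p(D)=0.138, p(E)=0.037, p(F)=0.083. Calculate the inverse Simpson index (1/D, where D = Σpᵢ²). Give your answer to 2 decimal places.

D = 0.549² + 0.11² + 0.083² + 0.138² + 0.037² + 0.083² = 0.30140 + 0.01210 + 0.00689 + 0.01904 + 0.00137 + 0.00689 = 0.34769 (working shown to 5 dp, full precision carried).
So 1/D = 2.8761, i.e. 2.88 to 2 decimal places.

2.88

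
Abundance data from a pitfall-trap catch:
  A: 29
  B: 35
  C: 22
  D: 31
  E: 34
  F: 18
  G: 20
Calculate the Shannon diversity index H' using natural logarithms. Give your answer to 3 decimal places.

Total N = 29+35+22+31+34+18+20 = 189, so the proportions are 0.15344, 0.18519, 0.1164, 0.16402, 0.17989, 0.09524, 0.10582 (working shown to 5 dp, full precision carried).
Each pᵢ ln pᵢ term: 0.15344×(-1.87445)=-0.28761, 0.18519×(-1.68640)=-0.31230, 0.1164×(-2.15070)=-0.25035, 0.16402×(-1.80776)=-0.29651, 0.17989×(-1.71539)=-0.30859, 0.09524×(-2.35138)=-0.22394, 0.10582×(-2.24601)=-0.23767.
Sum = -1.91697, so H' = 1.917.

1.917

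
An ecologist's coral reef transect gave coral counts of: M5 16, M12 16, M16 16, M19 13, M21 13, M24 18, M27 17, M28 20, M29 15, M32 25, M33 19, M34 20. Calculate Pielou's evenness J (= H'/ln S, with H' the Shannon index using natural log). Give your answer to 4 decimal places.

0.9933

Total N = 16+16+16+13+13+18+17+20+15+25+19+20 = 208, so the proportions are 0.076923, 0.076923, 0.076923, 0.0625, 0.0625, 0.086538, 0.081731, 0.096154, 0.072115, 0.120192, 0.091346, 0.096154 (working shown to 6 dp, full precision carried).
H' = −Σ pᵢ ln pᵢ = −((-0.197304) + (-0.197304) + (-0.197304) + (-0.173287) + (-0.173287) + (-0.211774) + (-0.204680) + (-0.225174) + (-0.189627) + (-0.254647) + (-0.218600) + (-0.225174)) = 2.468160.
With S = 12 species, ln S = 2.484907, so J = 2.468160/2.484907 = 0.993261, i.e. 0.9933 to 4 decimal places.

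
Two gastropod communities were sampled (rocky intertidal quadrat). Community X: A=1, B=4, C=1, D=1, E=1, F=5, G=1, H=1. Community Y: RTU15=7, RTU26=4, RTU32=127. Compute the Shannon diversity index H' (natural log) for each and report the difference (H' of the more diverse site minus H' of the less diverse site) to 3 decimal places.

1.472

Community X: N=15, proportions 0.06667, 0.26667, 0.06667, 0.06667, 0.06667, 0.33333, 0.06667, 0.06667, giving H' = 1.80189 (working shown to 5 dp, full precision carried).
Community Y: N=138, proportions 0.05072, 0.02899, 0.92029, giving H' = 0.33031.
Difference = |1.80189 − 0.33031| = 1.47158, i.e. 1.472 to 3 decimal places.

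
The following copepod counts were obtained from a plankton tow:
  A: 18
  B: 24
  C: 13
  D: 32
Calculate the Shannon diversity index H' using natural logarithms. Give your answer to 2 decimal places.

Total N = 18+24+13+32 = 87, so the proportions are 0.2069, 0.2759, 0.1494, 0.3678 (working shown to 4 dp, full precision carried).
Each pᵢ ln pᵢ term: 0.2069×(-1.5755)=-0.3260, 0.2759×(-1.2879)=-0.3553, 0.1494×(-1.9010)=-0.2841, 0.3678×(-1.0002)=-0.3679.
Sum = -1.3332, so H' = 1.33.

1.33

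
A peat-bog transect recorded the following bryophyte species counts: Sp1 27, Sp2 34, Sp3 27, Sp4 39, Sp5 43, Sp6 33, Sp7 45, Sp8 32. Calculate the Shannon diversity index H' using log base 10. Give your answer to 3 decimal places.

Total N = 27+34+27+39+43+33+45+32 = 280, so the proportions are 0.09643, 0.12143, 0.09643, 0.13929, 0.15357, 0.11786, 0.16071, 0.11429 (working shown to 5 dp, full precision carried).
Each pᵢ log₁₀ pᵢ term: 0.09643×(-1.01579)=-0.09795, 0.12143×(-0.91568)=-0.11119, 0.09643×(-1.01579)=-0.09795, 0.13929×(-0.85609)=-0.11924, 0.15357×(-0.81369)=-0.12496, 0.11786×(-0.92864)=-0.10945, 0.16071×(-0.79395)=-0.12760, 0.11429×(-0.94201)=-0.10766.
Sum = -0.89600, so H' = 0.896.

0.896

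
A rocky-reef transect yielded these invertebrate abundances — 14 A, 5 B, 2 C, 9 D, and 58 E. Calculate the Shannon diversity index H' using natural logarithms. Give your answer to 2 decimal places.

1.05

Total N = 14+5+2+9+58 = 88, so the proportions are 0.1591, 0.0568, 0.0227, 0.1023, 0.6591 (working shown to 4 dp, full precision carried).
Each pᵢ ln pᵢ term: 0.1591×(-1.8383)=-0.2925, 0.0568×(-2.8679)=-0.1629, 0.0227×(-3.7842)=-0.0860, 0.1023×(-2.2801)=-0.2332, 0.6591×(-0.4169)=-0.2748.
Sum = -1.0494, so H' = 1.05.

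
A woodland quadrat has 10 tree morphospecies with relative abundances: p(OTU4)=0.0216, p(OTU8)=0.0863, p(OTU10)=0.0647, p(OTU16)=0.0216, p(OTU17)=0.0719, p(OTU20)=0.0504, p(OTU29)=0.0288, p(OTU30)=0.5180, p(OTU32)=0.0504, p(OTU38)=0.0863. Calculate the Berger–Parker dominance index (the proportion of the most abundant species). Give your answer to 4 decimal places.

0.5180

The largest proportion is 0.518, i.e. d = 0.5180 to 4 decimal places.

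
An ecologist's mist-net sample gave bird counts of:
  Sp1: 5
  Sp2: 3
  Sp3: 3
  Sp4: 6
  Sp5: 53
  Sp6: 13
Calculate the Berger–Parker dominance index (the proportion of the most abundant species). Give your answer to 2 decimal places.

0.64

Total N = 5+3+3+6+53+13 = 83, so the proportions are 0.0602, 0.0361, 0.0361, 0.0723, 0.6386, 0.1566 (working shown to 4 dp, full precision carried).
The largest proportion is 0.6386, i.e. d = 0.64 to 2 decimal places.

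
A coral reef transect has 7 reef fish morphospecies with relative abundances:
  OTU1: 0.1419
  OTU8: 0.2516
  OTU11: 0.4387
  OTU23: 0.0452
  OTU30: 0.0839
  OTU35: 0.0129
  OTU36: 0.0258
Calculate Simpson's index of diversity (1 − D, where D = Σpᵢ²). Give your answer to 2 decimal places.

D = 0.1419² + 0.2516² + 0.4387² + 0.0452² + 0.0839² + 0.0129² + 0.0258² = 0.0201 + 0.0633 + 0.1925 + 0.0020 + 0.0070 + 0.0002 + 0.0007 = 0.2858 (working shown to 4 dp, full precision carried).
So 1 − D = 0.7142, i.e. 0.71 to 2 decimal places.

0.71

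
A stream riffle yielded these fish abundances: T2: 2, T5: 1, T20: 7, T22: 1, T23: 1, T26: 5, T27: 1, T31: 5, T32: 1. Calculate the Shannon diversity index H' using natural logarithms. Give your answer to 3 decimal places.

Total N = 2+1+7+1+1+5+1+5+1 = 24, so the proportions are 0.08333, 0.04167, 0.29167, 0.04167, 0.04167, 0.20833, 0.04167, 0.20833, 0.04167 (working shown to 5 dp, full precision carried).
Each pᵢ ln pᵢ term: 0.08333×(-2.48491)=-0.20708, 0.04167×(-3.17805)=-0.13242, 0.29167×(-1.23214)=-0.35938, 0.04167×(-3.17805)=-0.13242, 0.04167×(-3.17805)=-0.13242, 0.20833×(-1.56862)=-0.32679, 0.04167×(-3.17805)=-0.13242, 0.20833×(-1.56862)=-0.32679, 0.04167×(-3.17805)=-0.13242.
Sum = -1.88214, so H' = 1.882.

1.882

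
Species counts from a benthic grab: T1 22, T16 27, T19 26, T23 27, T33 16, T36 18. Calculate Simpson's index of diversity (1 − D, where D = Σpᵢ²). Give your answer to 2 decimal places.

0.83

Total N = 22+27+26+27+16+18 = 136, so the proportions are 0.1618, 0.1985, 0.1912, 0.1985, 0.1176, 0.1324 (working shown to 4 dp, full precision carried).
D = 0.1618² + 0.1985² + 0.1912² + 0.1985² + 0.1176² + 0.1324² = 0.0262 + 0.0394 + 0.0365 + 0.0394 + 0.0138 + 0.0175 = 0.1729.
So 1 − D = 0.8271, i.e. 0.83 to 2 decimal places.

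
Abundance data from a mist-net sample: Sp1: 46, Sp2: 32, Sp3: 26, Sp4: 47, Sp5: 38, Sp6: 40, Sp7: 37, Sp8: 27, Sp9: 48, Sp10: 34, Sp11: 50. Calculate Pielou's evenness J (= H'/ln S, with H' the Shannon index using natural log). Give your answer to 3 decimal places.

Total N = 46+32+26+47+38+40+37+27+48+34+50 = 425, so the proportions are 0.10824, 0.07529, 0.06118, 0.11059, 0.08941, 0.09412, 0.08706, 0.06353, 0.11294, 0.08, 0.11765 (working shown to 5 dp, full precision carried).
H' = −Σ pᵢ ln pᵢ = −((-0.24066) + (-0.19474) + (-0.17093) + (-0.24351) + (-0.21588) + (-0.22242) + (-0.21253) + (-0.17510) + (-0.24631) + (-0.20206) + (-0.25177)) = 2.37590.
With S = 11 species, ln S = 2.39790, so J = 2.37590/2.39790 = 0.99083, i.e. 0.991 to 3 decimal places.

0.991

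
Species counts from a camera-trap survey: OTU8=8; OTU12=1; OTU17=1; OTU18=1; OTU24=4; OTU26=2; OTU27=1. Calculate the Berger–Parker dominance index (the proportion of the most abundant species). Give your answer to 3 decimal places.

0.444

Total N = 8+1+1+1+4+2+1 = 18, so the proportions are 0.44444, 0.05556, 0.05556, 0.05556, 0.22222, 0.11111, 0.05556 (working shown to 5 dp, full precision carried).
The largest proportion is 0.44444, i.e. d = 0.444 to 3 decimal places.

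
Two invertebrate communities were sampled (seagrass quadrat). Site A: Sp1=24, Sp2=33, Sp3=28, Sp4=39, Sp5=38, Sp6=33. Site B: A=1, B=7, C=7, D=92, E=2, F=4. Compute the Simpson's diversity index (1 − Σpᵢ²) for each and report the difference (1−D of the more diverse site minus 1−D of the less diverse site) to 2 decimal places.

Site A: N=195, proportions 0.1231, 0.1692, 0.1436, 0.2, 0.1949, 0.1692, giving 1−D = 0.8290 (working shown to 4 dp, full precision carried).
Site B: N=113, proportions 0.0088, 0.0619, 0.0619, 0.8142, 0.0177, 0.0354, giving 1−D = 0.3278.
Difference = |0.8290 − 0.3278| = 0.5012, i.e. 0.50 to 2 decimal places.

0.50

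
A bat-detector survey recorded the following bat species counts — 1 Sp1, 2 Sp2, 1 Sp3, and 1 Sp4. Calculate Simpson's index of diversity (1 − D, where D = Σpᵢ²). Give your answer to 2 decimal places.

Total N = 1+2+1+1 = 5, so the proportions are 0.2, 0.4, 0.2, 0.2 (working shown to 4 dp, full precision carried).
D = 0.2² + 0.4² + 0.2² + 0.2² = 0.0400 + 0.1600 + 0.0400 + 0.0400 = 0.2800.
So 1 − D = 0.7200, i.e. 0.72 to 2 decimal places.

0.72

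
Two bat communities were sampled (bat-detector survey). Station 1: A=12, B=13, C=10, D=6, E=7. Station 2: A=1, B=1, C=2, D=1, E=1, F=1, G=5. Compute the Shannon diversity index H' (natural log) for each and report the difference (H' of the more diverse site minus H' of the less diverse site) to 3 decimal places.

0.131

Station 1: N=48, proportions 0.25, 0.270833, 0.208333, 0.125, 0.145833, giving H' = 1.567847 (working shown to 6 dp, full precision carried).
Station 2: N=12, proportions 0.083333, 0.083333, 0.166667, 0.083333, 0.083333, 0.083333, 0.416667, giving H' = 1.698783.
Difference = |1.567847 − 1.698783| = 0.130936, i.e. 0.131 to 3 decimal places.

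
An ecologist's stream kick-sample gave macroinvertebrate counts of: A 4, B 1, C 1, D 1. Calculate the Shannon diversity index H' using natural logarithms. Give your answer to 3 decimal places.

Total N = 4+1+1+1 = 7, so the proportions are 0.57143, 0.14286, 0.14286, 0.14286 (working shown to 5 dp, full precision carried).
Each pᵢ ln pᵢ term: 0.57143×(-0.55962)=-0.31978, 0.14286×(-1.94591)=-0.27799, 0.14286×(-1.94591)=-0.27799, 0.14286×(-1.94591)=-0.27799.
Sum = -1.15374, so H' = 1.154.

1.154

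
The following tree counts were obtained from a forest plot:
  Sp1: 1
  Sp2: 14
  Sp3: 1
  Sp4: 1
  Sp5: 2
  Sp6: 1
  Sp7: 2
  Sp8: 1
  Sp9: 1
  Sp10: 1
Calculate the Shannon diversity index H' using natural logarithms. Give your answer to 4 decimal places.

Total N = 1+14+1+1+2+1+2+1+1+1 = 25, so the proportions are 0.04, 0.56, 0.04, 0.04, 0.08, 0.04, 0.08, 0.04, 0.04, 0.04 (working shown to 6 dp, full precision carried).
Each pᵢ ln pᵢ term: 0.04×(-3.218876)=-0.128755, 0.56×(-0.579818)=-0.324698, 0.04×(-3.218876)=-0.128755, 0.04×(-3.218876)=-0.128755, 0.08×(-2.525729)=-0.202058, 0.04×(-3.218876)=-0.128755, 0.08×(-2.525729)=-0.202058, 0.04×(-3.218876)=-0.128755, 0.04×(-3.218876)=-0.128755, 0.04×(-3.218876)=-0.128755.
Sum = -1.630100, so H' = 1.6301.

1.6301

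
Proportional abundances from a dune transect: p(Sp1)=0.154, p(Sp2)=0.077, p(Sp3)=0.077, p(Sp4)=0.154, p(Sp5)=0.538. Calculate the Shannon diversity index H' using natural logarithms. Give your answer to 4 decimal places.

1.3046

Each pᵢ ln pᵢ term (working shown to 6 dp, full precision carried): 0.154×(-1.870803)=-0.288104, 0.077×(-2.563950)=-0.197424, 0.077×(-2.563950)=-0.197424, 0.154×(-1.870803)=-0.288104, 0.538×(-0.619897)=-0.333504.
Sum = -1.304560, so H' = 1.3046.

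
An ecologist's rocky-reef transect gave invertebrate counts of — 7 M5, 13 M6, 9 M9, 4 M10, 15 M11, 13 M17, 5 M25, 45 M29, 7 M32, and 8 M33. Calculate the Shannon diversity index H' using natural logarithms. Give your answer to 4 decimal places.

2.0120

Total N = 7+13+9+4+15+13+5+45+7+8 = 126, so the proportions are 0.055556, 0.103175, 0.071429, 0.031746, 0.119048, 0.103175, 0.039683, 0.357143, 0.055556, 0.063492 (working shown to 6 dp, full precision carried).
Each pᵢ ln pᵢ term: 0.055556×(-2.890372)=-0.160576, 0.103175×(-2.271333)=-0.234344, 0.071429×(-2.639057)=-0.188504, 0.031746×(-3.449988)=-0.109523, 0.119048×(-2.128232)=-0.253361, 0.103175×(-2.271333)=-0.234344, 0.039683×(-3.226844)=-0.128049, 0.357143×(-1.029619)=-0.367721, 0.055556×(-2.890372)=-0.160576, 0.063492×(-2.756840)=-0.175037.
Sum = -2.012037, so H' = 2.0120.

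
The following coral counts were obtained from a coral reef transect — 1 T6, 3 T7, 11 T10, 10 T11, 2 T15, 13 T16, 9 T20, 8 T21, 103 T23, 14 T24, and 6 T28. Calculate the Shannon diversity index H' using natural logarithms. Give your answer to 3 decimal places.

Total N = 1+3+11+10+2+13+9+8+103+14+6 = 180, so the proportions are 0.00556, 0.01667, 0.06111, 0.05556, 0.01111, 0.07222, 0.05, 0.04444, 0.57222, 0.07778, 0.03333 (working shown to 5 dp, full precision carried).
Each pᵢ ln pᵢ term: 0.00556×(-5.19296)=-0.02885, 0.01667×(-4.09434)=-0.06824, 0.06111×(-2.79506)=-0.17081, 0.05556×(-2.89037)=-0.16058, 0.01111×(-4.49981)=-0.05000, 0.07222×(-2.62801)=-0.18980, 0.05×(-2.99573)=-0.14979, 0.04444×(-3.11352)=-0.13838, 0.57222×(-0.55823)=-0.31943, 0.07778×(-2.55390)=-0.19864, 0.03333×(-3.40120)=-0.11337.
Sum = -1.58788, so H' = 1.588.

1.588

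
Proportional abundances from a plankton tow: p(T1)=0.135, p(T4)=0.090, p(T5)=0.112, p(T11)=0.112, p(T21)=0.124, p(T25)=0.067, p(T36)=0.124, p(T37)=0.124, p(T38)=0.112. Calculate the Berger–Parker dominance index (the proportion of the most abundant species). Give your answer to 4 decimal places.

0.1350

The largest proportion is 0.135, i.e. d = 0.1350 to 4 decimal places.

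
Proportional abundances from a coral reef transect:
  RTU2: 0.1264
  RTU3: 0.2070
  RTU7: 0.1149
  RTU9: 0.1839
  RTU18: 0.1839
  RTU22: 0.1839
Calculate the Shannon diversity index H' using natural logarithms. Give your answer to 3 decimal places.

1.770

Each pᵢ ln pᵢ term (working shown to 5 dp, full precision carried): 0.1264×(-2.06830)=-0.26143, 0.207×(-1.57504)=-0.32603, 0.1149×(-2.16369)=-0.24861, 0.1839×(-1.69336)=-0.31141, 0.1839×(-1.69336)=-0.31141, 0.1839×(-1.69336)=-0.31141.
Sum = -1.77030, so H' = 1.770.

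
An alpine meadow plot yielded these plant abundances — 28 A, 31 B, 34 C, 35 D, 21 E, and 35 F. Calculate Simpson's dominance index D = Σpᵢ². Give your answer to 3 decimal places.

Total N = 28+31+34+35+21+35 = 184, so the proportions are 0.15217, 0.16848, 0.18478, 0.19022, 0.11413, 0.19022 (working shown to 5 dp, full precision carried).
D = 0.15217² + 0.16848² + 0.18478² + 0.19022² + 0.11413² + 0.19022² = 0.02316 + 0.02838 + 0.03414 + 0.03618 + 0.01303 + 0.03618 = 0.17108.
To 3 decimal places, D = 0.171.

0.171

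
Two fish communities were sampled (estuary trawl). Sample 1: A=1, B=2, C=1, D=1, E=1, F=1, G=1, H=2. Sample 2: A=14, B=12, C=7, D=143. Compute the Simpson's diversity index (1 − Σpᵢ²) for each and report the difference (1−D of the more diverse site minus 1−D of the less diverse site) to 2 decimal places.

Sample 1: N=10, proportions 0.1, 0.2, 0.1, 0.1, 0.1, 0.1, 0.1, 0.2, giving 1−D = 0.8600 (working shown to 4 dp, full precision carried).
Sample 2: N=176, proportions 0.0795, 0.0682, 0.0398, 0.8125, giving 1−D = 0.3273.
Difference = |0.8600 − 0.3273| = 0.5327, i.e. 0.53 to 2 decimal places.

0.53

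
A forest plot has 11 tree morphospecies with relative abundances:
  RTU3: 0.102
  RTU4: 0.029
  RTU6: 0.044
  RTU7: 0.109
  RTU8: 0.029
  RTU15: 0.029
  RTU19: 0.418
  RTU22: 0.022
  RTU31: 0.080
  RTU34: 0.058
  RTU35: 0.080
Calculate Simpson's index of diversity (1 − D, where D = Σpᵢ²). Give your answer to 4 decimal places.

D = 0.102² + 0.029² + 0.044² + 0.109² + 0.029² + 0.029² + 0.418² + 0.022² + 0.08² + 0.058² + 0.08² = 0.010404 + 0.000841 + 0.001936 + 0.011881 + 0.000841 + 0.000841 + 0.174724 + 0.000484 + 0.006400 + 0.003364 + 0.006400 = 0.218116 (working shown to 6 dp, full precision carried).
So 1 − D = 0.781884, i.e. 0.7819 to 4 decimal places.

0.7819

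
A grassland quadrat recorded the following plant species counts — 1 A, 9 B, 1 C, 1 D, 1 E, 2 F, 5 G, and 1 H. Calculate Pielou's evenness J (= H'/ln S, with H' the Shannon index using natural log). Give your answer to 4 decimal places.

Total N = 1+9+1+1+1+2+5+1 = 21, so the proportions are 0.047619, 0.428571, 0.047619, 0.047619, 0.047619, 0.095238, 0.238095, 0.047619 (working shown to 6 dp, full precision carried).
H' = −Σ pᵢ ln pᵢ = −((-0.144977) + (-0.363128) + (-0.144977) + (-0.144977) + (-0.144977) + (-0.223941) + (-0.341687) + (-0.144977)) = 1.653641.
With S = 8 species, ln S = 2.079442, so J = 1.653641/2.079442 = 0.795233, i.e. 0.7952 to 4 decimal places.

0.7952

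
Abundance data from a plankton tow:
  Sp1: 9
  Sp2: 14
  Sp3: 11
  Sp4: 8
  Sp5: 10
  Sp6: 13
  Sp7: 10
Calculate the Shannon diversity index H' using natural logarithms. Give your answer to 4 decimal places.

Total N = 9+14+11+8+10+13+10 = 75, so the proportions are 0.12, 0.186667, 0.146667, 0.106667, 0.133333, 0.173333, 0.133333 (working shown to 6 dp, full precision carried).
Each pᵢ ln pᵢ term: 0.12×(-2.120264)=-0.254432, 0.186667×(-1.678431)=-0.313307, 0.146667×(-1.919593)=-0.281540, 0.106667×(-2.238047)=-0.238725, 0.133333×(-2.014903)=-0.268654, 0.173333×(-1.752539)=-0.303773, 0.133333×(-2.014903)=-0.268654.
Sum = -1.929085, so H' = 1.9291.

1.9291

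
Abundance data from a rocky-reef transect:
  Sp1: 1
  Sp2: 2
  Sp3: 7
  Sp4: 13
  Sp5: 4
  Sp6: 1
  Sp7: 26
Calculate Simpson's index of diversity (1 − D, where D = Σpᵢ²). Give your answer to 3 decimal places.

0.686

Total N = 1+2+7+13+4+1+26 = 54, so the proportions are 0.01852, 0.03704, 0.12963, 0.24074, 0.07407, 0.01852, 0.48148 (working shown to 5 dp, full precision carried).
D = 0.01852² + 0.03704² + 0.12963² + 0.24074² + 0.07407² + 0.01852² + 0.48148² = 0.00034 + 0.00137 + 0.01680 + 0.05796 + 0.00549 + 0.00034 + 0.23182 = 0.31413.
So 1 − D = 0.68587, i.e. 0.686 to 3 decimal places.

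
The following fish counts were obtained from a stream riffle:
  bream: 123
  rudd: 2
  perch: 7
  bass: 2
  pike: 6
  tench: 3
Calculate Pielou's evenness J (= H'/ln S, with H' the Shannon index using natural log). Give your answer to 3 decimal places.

0.341

Total N = 123+2+7+2+6+3 = 143, so the proportions are 0.86014, 0.01399, 0.04895, 0.01399, 0.04196, 0.02098 (working shown to 5 dp, full precision carried).
H' = −Σ pᵢ ln pᵢ = −((-0.12959) + (-0.05972) + (-0.14768) + (-0.05972) + (-0.13305) + (-0.08107)) = 0.61082.
With S = 6 species, ln S = 1.79176, so J = 0.61082/1.79176 = 0.34091, i.e. 0.341 to 3 decimal places.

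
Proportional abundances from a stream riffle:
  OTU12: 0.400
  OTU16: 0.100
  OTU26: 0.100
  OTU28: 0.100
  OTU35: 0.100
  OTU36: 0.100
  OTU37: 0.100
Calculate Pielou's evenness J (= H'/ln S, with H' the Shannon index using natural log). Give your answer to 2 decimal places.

0.90

H' = −Σ pᵢ ln pᵢ = −((-0.3665) + (-0.2303) + (-0.2303) + (-0.2303) + (-0.2303) + (-0.2303) + (-0.2303)) = 1.7481 (working shown to 4 dp, full precision carried).
With S = 7 species, ln S = 1.9459, so J = 1.7481/1.9459 = 0.8983, i.e. 0.90 to 2 decimal places.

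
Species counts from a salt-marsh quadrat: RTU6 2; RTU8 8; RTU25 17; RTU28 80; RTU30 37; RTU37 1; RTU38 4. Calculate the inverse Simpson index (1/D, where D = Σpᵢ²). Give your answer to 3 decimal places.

Total N = 2+8+17+80+37+1+4 = 149, so the proportions are 0.013423, 0.053691, 0.114094, 0.536913, 0.248322, 0.006711, 0.026846 (working shown to 6 dp, full precision carried).
D = 0.013423² + 0.053691² + 0.114094² + 0.536913² + 0.248322² + 0.006711² + 0.026846² = 0.000180 + 0.002883 + 0.013017 + 0.288275 + 0.061664 + 0.000045 + 0.000721 = 0.366785.
So 1/D = 2.72639, i.e. 2.726 to 3 decimal places.

2.726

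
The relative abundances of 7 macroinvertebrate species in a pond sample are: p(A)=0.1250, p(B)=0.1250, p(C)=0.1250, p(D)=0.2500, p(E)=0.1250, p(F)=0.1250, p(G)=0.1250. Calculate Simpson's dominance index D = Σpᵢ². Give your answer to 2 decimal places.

D = 0.125² + 0.125² + 0.125² + 0.25² + 0.125² + 0.125² + 0.125² = 0.0156 + 0.0156 + 0.0156 + 0.0625 + 0.0156 + 0.0156 + 0.0156 = 0.1562 (working shown to 4 dp, full precision carried).
To 2 decimal places, D = 0.16.

0.16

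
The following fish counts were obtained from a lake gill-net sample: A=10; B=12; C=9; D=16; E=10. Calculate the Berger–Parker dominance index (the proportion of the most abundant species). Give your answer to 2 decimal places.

Total N = 10+12+9+16+10 = 57, so the proportions are 0.1754, 0.2105, 0.1579, 0.2807, 0.1754 (working shown to 4 dp, full precision carried).
The largest proportion is 0.2807, i.e. d = 0.28 to 2 decimal places.

0.28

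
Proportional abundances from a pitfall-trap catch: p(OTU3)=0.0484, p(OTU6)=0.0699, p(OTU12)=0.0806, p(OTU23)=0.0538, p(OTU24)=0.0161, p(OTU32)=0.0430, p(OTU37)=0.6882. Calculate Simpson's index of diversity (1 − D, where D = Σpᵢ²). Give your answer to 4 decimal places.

0.5077

D = 0.0484² + 0.0699² + 0.0806² + 0.0538² + 0.0161² + 0.043² + 0.6882² = 0.002343 + 0.004886 + 0.006496 + 0.002894 + 0.000259 + 0.001849 + 0.473619 = 0.492347 (working shown to 6 dp, full precision carried).
So 1 − D = 0.507653, i.e. 0.5077 to 4 decimal places.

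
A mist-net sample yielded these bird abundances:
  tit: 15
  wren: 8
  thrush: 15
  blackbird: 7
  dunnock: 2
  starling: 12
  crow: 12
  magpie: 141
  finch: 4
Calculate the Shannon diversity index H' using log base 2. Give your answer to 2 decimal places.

Total N = 15+8+15+7+2+12+12+141+4 = 216, so the proportions are 0.0694, 0.037, 0.0694, 0.0324, 0.0093, 0.0556, 0.0556, 0.6528, 0.0185 (working shown to 4 dp, full precision carried).
Each pᵢ log₂ pᵢ term: 0.0694×(-3.8480)=-0.2672, 0.037×(-4.7549)=-0.1761, 0.0694×(-3.8480)=-0.2672, 0.0324×(-4.9475)=-0.1603, 0.0093×(-6.7549)=-0.0625, 0.0556×(-4.1699)=-0.2317, 0.0556×(-4.1699)=-0.2317, 0.6528×(-0.6153)=-0.4017, 0.0185×(-5.7549)=-0.1066.
Sum = -1.9050, so H' = 1.91.

1.91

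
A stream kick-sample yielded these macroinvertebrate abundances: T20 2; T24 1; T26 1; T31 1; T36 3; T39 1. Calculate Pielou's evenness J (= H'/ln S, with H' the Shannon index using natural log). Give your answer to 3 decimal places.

0.936

Total N = 2+1+1+1+3+1 = 9, so the proportions are 0.22222, 0.11111, 0.11111, 0.11111, 0.33333, 0.11111 (working shown to 5 dp, full precision carried).
H' = −Σ pᵢ ln pᵢ = −((-0.33424) + (-0.24414) + (-0.24414) + (-0.24414) + (-0.36620) + (-0.24414)) = 1.67699.
With S = 6 species, ln S = 1.79176, so J = 1.67699/1.79176 = 0.93594, i.e. 0.936 to 3 decimal places.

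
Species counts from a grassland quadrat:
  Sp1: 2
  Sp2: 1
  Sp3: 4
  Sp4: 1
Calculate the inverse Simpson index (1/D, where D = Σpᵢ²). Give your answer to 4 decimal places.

2.9091

Total N = 2+1+4+1 = 8, so the proportions are 0.25, 0.125, 0.5, 0.125 (working shown to 7 dp, full precision carried).
D = 0.25² + 0.125² + 0.5² + 0.125² = 0.0625000 + 0.0156250 + 0.2500000 + 0.0156250 = 0.3437500.
So 1/D = 2.909091, i.e. 2.9091 to 4 decimal places.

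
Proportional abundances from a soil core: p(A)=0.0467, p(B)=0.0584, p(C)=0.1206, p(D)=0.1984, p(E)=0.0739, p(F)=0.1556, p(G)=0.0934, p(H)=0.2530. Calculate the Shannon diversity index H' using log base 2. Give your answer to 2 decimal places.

Each pᵢ log₂ pᵢ term (working shown to 4 dp, full precision carried): 0.0467×(-4.4204)=-0.2064, 0.0584×(-4.0979)=-0.2393, 0.1206×(-3.0517)=-0.3680, 0.1984×(-2.3335)=-0.4630, 0.0739×(-3.7583)=-0.2777, 0.1556×(-2.6841)=-0.4176, 0.0934×(-3.4204)=-0.3195, 0.253×(-1.9828)=-0.5016.
Sum = -2.7933, so H' = 2.79.

2.79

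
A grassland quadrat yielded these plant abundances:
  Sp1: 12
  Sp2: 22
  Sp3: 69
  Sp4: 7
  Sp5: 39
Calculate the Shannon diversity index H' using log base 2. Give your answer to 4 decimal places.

1.9279

Total N = 12+22+69+7+39 = 149, so the proportions are 0.080537, 0.147651, 0.463087, 0.04698, 0.261745 (working shown to 6 dp, full precision carried).
Each pᵢ log₂ pᵢ term: 0.080537×(-3.634206)=-0.292688, 0.147651×(-2.759737)=-0.407478, 0.463087×(-1.110644)=-0.514325, 0.04698×(-4.411814)=-0.207266, 0.261745×(-1.933766)=-0.506154.
Sum = -1.927911, so H' = 1.9279.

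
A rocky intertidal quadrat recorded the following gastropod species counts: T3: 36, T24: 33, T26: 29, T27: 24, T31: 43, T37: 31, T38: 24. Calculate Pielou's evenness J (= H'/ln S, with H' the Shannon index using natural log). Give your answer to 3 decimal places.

Total N = 36+33+29+24+43+31+24 = 220, so the proportions are 0.16364, 0.15, 0.13182, 0.10909, 0.19545, 0.14091, 0.10909 (working shown to 5 dp, full precision carried).
H' = −Σ pᵢ ln pᵢ = −((-0.29620) + (-0.28457) + (-0.26711) + (-0.24170) + (-0.31907) + (-0.27613) + (-0.24170)) = 1.92647.
With S = 7 species, ln S = 1.94591, so J = 1.92647/1.94591 = 0.99001, i.e. 0.990 to 3 decimal places.

0.990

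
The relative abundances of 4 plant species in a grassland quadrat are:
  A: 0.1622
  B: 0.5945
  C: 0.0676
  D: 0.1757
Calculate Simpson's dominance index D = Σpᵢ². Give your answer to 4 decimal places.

D = 0.1622² + 0.5945² + 0.0676² + 0.1757² = 0.026309 + 0.353430 + 0.004570 + 0.030870 = 0.415179 (working shown to 6 dp, full precision carried).
To 4 decimal places, D = 0.4152.

0.4152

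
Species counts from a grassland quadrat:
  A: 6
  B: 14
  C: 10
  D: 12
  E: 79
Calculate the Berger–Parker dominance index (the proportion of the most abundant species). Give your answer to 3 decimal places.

Total N = 6+14+10+12+79 = 121, so the proportions are 0.04959, 0.1157, 0.08264, 0.09917, 0.65289 (working shown to 5 dp, full precision carried).
The largest proportion is 0.65289, i.e. d = 0.653 to 3 decimal places.

0.653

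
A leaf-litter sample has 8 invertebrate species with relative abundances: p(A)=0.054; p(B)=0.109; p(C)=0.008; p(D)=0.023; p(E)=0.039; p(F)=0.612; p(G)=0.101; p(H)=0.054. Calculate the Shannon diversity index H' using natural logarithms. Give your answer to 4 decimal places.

Each pᵢ ln pᵢ term (working shown to 6 dp, full precision carried): 0.054×(-2.918771)=-0.157614, 0.109×(-2.216407)=-0.241588, 0.008×(-4.828314)=-0.038627, 0.023×(-3.772261)=-0.086762, 0.039×(-3.244194)=-0.126524, 0.612×(-0.491023)=-0.300506, 0.101×(-2.292635)=-0.231556, 0.054×(-2.918771)=-0.157614.
Sum = -1.340790, so H' = 1.3408.

1.3408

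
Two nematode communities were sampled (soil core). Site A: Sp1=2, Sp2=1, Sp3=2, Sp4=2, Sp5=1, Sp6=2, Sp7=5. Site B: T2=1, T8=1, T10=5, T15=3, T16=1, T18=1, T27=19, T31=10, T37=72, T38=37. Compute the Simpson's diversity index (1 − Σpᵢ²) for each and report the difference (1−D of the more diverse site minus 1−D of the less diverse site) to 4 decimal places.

Site A: N=15, proportions 0.133333, 0.066667, 0.133333, 0.133333, 0.066667, 0.133333, 0.333333, giving 1−D = 0.808889 (working shown to 6 dp, full precision carried).
Site B: N=150, proportions 0.006667, 0.006667, 0.033333, 0.02, 0.006667, 0.006667, 0.126667, 0.066667, 0.48, 0.246667, giving 1−D = 0.686578.
Difference = |0.808889 − 0.686578| = 0.122311, i.e. 0.1223 to 4 decimal places.

0.1223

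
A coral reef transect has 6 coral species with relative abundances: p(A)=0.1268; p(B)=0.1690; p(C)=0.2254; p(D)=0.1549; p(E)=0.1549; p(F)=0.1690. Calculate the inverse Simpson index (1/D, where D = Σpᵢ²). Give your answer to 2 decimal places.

5.81

D = 0.1268² + 0.169² + 0.2254² + 0.1549² + 0.1549² + 0.169² = 0.016078 + 0.028561 + 0.050805 + 0.023994 + 0.023994 + 0.028561 = 0.171993 (working shown to 6 dp, full precision carried).
So 1/D = 5.8142, i.e. 5.81 to 2 decimal places.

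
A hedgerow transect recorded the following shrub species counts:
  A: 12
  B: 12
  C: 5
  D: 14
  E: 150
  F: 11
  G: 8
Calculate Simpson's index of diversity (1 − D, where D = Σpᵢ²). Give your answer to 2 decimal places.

0.48

Total N = 12+12+5+14+150+11+8 = 212, so the proportions are 0.0566, 0.0566, 0.0236, 0.066, 0.7075, 0.0519, 0.0377 (working shown to 4 dp, full precision carried).
D = 0.0566² + 0.0566² + 0.0236² + 0.066² + 0.7075² + 0.0519² + 0.0377² = 0.0032 + 0.0032 + 0.0006 + 0.0044 + 0.5006 + 0.0027 + 0.0014 = 0.5161.
So 1 − D = 0.4839, i.e. 0.48 to 2 decimal places.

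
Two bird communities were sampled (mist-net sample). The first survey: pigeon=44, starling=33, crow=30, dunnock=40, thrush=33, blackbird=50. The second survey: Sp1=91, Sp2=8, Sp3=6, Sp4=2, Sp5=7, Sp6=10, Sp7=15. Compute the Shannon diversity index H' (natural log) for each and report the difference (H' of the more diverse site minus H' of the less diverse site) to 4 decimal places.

The first survey: N=230, proportions 0.191304, 0.143478, 0.130435, 0.173913, 0.143478, 0.217391, giving H' = 1.775183 (working shown to 6 dp, full precision carried).
The second survey: N=139, proportions 0.654676, 0.057554, 0.043165, 0.014388, 0.05036, 0.071942, 0.107914, giving H' = 1.218441.
Difference = |1.775183 − 1.218441| = 0.556742, i.e. 0.5567 to 4 decimal places.

0.5567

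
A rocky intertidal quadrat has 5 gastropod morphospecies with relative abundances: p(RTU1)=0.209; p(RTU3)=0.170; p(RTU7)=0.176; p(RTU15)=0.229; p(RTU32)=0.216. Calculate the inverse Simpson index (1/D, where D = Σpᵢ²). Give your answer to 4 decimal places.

4.9345

D = 0.209² + 0.17² + 0.176² + 0.229² + 0.216² = 0.04368100 + 0.02890000 + 0.03097600 + 0.05244100 + 0.04665600 = 0.20265400 (working shown to 8 dp, full precision carried).
So 1/D = 4.934519, i.e. 4.9345 to 4 decimal places.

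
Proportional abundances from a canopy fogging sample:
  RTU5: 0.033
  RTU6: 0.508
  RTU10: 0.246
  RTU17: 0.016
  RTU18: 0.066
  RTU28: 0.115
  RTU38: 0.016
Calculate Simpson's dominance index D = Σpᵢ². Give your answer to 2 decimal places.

D = 0.033² + 0.508² + 0.246² + 0.016² + 0.066² + 0.115² + 0.016² = 0.0011 + 0.2581 + 0.0605 + 0.0003 + 0.0044 + 0.0132 + 0.0003 = 0.3378 (working shown to 4 dp, full precision carried).
To 2 decimal places, D = 0.34.

0.34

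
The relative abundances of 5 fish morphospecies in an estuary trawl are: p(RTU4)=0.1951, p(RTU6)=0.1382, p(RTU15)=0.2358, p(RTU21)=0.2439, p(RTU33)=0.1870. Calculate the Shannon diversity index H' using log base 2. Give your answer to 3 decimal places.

2.295

Each pᵢ log₂ pᵢ term (working shown to 5 dp, full precision carried): 0.1951×(-2.35771)=-0.45999, 0.1382×(-2.85517)=-0.39458, 0.2358×(-2.08436)=-0.49149, 0.2439×(-2.03564)=-0.49649, 0.187×(-2.41889)=-0.45233.
Sum = -2.29489, so H' = 2.295.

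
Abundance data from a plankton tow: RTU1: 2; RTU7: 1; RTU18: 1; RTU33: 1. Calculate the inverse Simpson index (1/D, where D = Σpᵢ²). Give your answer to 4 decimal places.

Total N = 2+1+1+1 = 5, so the proportions are 0.4, 0.2, 0.2, 0.2 (working shown to 8 dp, full precision carried).
D = 0.4² + 0.2² + 0.2² + 0.2² = 0.16000000 + 0.04000000 + 0.04000000 + 0.04000000 = 0.28000000.
So 1/D = 3.571429, i.e. 3.5714 to 4 decimal places.

3.5714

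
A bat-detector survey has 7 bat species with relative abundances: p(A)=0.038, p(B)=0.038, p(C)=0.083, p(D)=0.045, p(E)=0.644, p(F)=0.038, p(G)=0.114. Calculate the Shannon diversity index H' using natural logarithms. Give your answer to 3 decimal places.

1.250

Each pᵢ ln pᵢ term (working shown to 5 dp, full precision carried): 0.038×(-3.27017)=-0.12427, 0.038×(-3.27017)=-0.12427, 0.083×(-2.48891)=-0.20658, 0.045×(-3.10109)=-0.13955, 0.644×(-0.44006)=-0.28340, 0.038×(-3.27017)=-0.12427, 0.114×(-2.17156)=-0.24756.
Sum = -1.24988, so H' = 1.250.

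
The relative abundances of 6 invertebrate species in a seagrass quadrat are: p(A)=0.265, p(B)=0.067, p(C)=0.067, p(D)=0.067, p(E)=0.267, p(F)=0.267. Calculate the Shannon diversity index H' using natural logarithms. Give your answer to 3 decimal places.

1.600

Each pᵢ ln pᵢ term (working shown to 5 dp, full precision carried): 0.265×(-1.32803)=-0.35193, 0.067×(-2.70306)=-0.18111, 0.067×(-2.70306)=-0.18111, 0.067×(-2.70306)=-0.18111, 0.267×(-1.32051)=-0.35258, 0.267×(-1.32051)=-0.35258.
Sum = -1.60039, so H' = 1.600.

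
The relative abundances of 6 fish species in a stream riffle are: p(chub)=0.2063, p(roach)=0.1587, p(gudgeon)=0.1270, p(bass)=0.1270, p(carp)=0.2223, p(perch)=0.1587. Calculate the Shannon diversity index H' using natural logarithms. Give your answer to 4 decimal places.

1.7683

Each pᵢ ln pᵢ term (working shown to 6 dp, full precision carried): 0.2063×(-1.578424)=-0.325629, 0.1587×(-1.840740)=-0.292125, 0.127×(-2.063568)=-0.262073, 0.127×(-2.063568)=-0.262073, 0.2223×(-1.503727)=-0.334279, 0.1587×(-1.840740)=-0.292125.
Sum = -1.768305, so H' = 1.7683.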